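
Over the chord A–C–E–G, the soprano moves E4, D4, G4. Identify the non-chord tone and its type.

D4 is an escape tone.

The harmony at that moment is A minor seventh chord (A, C, E, G); D4 is not a chord tone.
It is approached by step down from E4 and left by leap up to G4.
Step in, leap out — an escape tone.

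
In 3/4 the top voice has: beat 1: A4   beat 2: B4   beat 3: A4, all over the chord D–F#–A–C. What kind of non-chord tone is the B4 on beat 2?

The harmony at that moment is D dominant seventh chord (D, F#, A, C); B4 is not a chord tone.
It is approached by step up from A4 and left by step down to A4.
Step away and step back to the same note — a neighbor tone (upper neighbor).

Upper neighbor tone.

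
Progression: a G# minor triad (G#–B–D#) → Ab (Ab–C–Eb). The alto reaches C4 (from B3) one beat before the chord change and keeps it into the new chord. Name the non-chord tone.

The harmony at that moment is G# minor triad (G#, B, D#); C4 is not a chord tone.
It is approached by step up from B3 and then sustained as the same pitch into the next harmony.
Arriving early and becoming a chord tone when the harmony changes — an anticipation.

C4 is an anticipation.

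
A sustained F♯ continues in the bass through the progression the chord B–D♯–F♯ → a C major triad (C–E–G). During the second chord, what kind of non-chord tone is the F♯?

Pedal tone (pedal point).

The harmony at that moment is C major triad (C, E, G); F♯ is not a chord tone.
It is held over (the same pitch as the preceding F♯) and then sustained as the same pitch into the next harmony.
Sustained through a change of harmony — a pedal tone.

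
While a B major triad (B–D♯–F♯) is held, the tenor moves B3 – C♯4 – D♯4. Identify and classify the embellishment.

The harmony at that moment is B major triad (B, D♯, F♯); C♯4 is not a chord tone.
It is approached by step up from B3 and left by step up to D♯4.
Step in, step out in the same direction — a passing tone.

C♯4 is a passing tone.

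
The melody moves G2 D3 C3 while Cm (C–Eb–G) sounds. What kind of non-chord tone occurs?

D3 is an appoggiatura.

The harmony at that moment is C minor triad (C, Eb, G); D3 is not a chord tone.
It is approached by leap up from G2 and left by step down to C3.
Leap in, step out — an appoggiatura.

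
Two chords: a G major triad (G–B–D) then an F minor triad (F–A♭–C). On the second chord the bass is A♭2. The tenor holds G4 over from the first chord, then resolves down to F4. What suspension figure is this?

At the second chord the bass is A♭2. The suspended G4 lies a seventh above the bass; after resolving down by step to F4, the interval above the bass becomes a sixth.
Suspension figures are named by those two intervals: 7–6.

7–6 suspension.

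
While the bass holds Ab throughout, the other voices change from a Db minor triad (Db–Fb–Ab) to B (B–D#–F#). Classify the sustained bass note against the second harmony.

The harmony at that moment is B major triad (B, D#, F#); Ab is not a chord tone.
It is held over (the same pitch as the preceding Ab) and then sustained as the same pitch into the next harmony.
Sustained through a change of harmony — a pedal tone.

Pedal tone (pedal point).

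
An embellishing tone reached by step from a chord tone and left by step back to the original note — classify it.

Approach: by step. Departure: by step in the opposite direction, back to the starting pitch.
Stepwise on both sides but reversing to return to the same chord tone — a neighbor tone. (Had it continued onward in the same direction it would be a passing tone instead.)

Neighbor tone.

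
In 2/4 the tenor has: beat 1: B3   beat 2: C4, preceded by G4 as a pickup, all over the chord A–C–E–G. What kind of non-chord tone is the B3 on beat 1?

Appoggiatura.

The harmony at that moment is A minor seventh chord (A, C, E, G); B3 is not a chord tone.
It is approached by leap down from G4 and left by step up to C4.
Leap in, step out, metrically accented — an appoggiatura.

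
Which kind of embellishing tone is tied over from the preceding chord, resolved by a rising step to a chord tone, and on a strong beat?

Approach: by preparation — the pitch is first a chord tone, then held (tied or repeated) while the harmony changes under it. Departure: up by step. Metric position: strong.
A prepared dissonance that resolves upward by step — a retardation. (The same figure resolving downward would be a suspension.)

Retardation.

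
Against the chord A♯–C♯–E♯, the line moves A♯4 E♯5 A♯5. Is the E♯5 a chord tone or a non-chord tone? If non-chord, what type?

Chord tone (the fifth of A# minor triad).

A# minor triad contains A♯, C♯, E♯; E♯ is the fifth, so it is a chord tone.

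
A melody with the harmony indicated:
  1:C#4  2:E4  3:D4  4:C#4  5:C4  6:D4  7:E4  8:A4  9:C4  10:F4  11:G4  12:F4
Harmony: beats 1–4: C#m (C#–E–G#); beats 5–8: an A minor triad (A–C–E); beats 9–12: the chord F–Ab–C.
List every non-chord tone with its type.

The harmony at that moment is C# minor triad (C#, E, G#); D4 is not a chord tone.
It is approached by step down from E4 and left by step down to C#4.
Step in, step out in the same direction — a passing tone.
The harmony at that moment is A minor triad (A, C, E); D4 is not a chord tone.
It is approached by step up from C4 and left by step up to E4.
Step in, step out in the same direction — a passing tone.
The harmony at that moment is F minor triad (F, Ab, C); G4 is not a chord tone.
It is approached by step up from F4 and left by step down to F4.
Step away and step back to the same note — a neighbor tone (upper neighbor).

D4 (beat 3) — passing tone; D4 (beat 6) — passing tone; G4 (beat 11) — neighbor tone.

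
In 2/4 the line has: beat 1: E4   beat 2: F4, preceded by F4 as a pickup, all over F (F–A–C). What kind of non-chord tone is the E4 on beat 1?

Lower neighbor tone.

The harmony at that moment is F major triad (F, A, C); E4 is not a chord tone.
It is approached by step down from F4 and left by step up to F4.
Step away and step back to the same note — a neighbor tone (lower neighbor).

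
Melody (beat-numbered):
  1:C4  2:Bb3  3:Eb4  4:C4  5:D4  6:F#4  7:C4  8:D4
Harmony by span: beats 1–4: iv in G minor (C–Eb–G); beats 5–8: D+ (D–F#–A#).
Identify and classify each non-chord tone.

Bb3 (beat 2) — escape tone; C4 (beat 7) — appoggiatura.

The harmony at that moment is C minor triad (C, Eb, G); Bb3 is not a chord tone.
It is approached by step down from C4 and left by leap up to Eb4.
Step in, leap out — an escape tone.
The harmony at that moment is D augmented triad (D, F#, A#); C4 is not a chord tone.
It is approached by leap down from F#4 and left by step up to D4.
Leap in, step out — an appoggiatura.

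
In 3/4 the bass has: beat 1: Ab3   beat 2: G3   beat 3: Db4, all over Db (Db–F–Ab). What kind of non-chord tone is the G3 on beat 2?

Escape tone.

The harmony at that moment is Db major triad (Db, F, Ab); G3 is not a chord tone.
It is approached by step down from Ab3 and left by leap up to Db4.
Step in, leap out, on a weak beat — an escape tone.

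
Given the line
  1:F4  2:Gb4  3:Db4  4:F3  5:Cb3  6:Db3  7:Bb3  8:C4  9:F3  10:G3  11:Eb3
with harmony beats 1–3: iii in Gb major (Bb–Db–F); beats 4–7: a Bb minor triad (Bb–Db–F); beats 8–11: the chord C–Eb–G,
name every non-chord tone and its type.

The harmony at that moment is Bb minor triad (Bb, Db, F); Gb4 is not a chord tone.
It is approached by step up from F4 and left by leap down to Db4.
Step in, leap out — an escape tone.
The harmony at that moment is Bb minor triad (Bb, Db, F); Cb3 is not a chord tone.
It is approached by leap down from F3 and left by step up to Db3.
Leap in, step out — an appoggiatura.
The harmony at that moment is C minor triad (C, Eb, G); F3 is not a chord tone.
It is approached by leap down from C4 and left by step up to G3.
Leap in, step out — an appoggiatura.

Gb4 (beat 2) — escape tone; Cb3 (beat 5) — appoggiatura; F3 (beat 9) — appoggiatura.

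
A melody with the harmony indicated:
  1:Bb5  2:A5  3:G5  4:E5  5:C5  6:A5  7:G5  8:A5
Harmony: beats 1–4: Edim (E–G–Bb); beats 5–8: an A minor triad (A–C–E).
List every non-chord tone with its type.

The harmony at that moment is E diminished triad (E, G, Bb); A5 is not a chord tone.
It is approached by step down from Bb5 and left by step down to G5.
Step in, step out in the same direction — a passing tone.
The harmony at that moment is A minor triad (A, C, E); G5 is not a chord tone.
It is approached by step down from A5 and left by step up to A5.
Step away and step back to the same note — a neighbor tone (lower neighbor).

A5 (beat 2) — passing tone; G5 (beat 7) — neighbor tone.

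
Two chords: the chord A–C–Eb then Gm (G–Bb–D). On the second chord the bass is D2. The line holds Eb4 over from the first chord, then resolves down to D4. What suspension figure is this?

At the second chord the bass is D2. The suspended Eb4 lies a ninth above the bass; after resolving down by step to D4, the interval above the bass becomes an octave.
Suspension figures are named by those two intervals: 9–8.

9–8 suspension.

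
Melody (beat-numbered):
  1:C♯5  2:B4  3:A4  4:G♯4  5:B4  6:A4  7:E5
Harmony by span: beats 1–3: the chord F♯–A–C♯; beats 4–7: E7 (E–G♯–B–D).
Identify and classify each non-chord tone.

The harmony at that moment is F♯ minor triad (F♯, A, C♯); B4 is not a chord tone.
It is approached by step down from C♯5 and left by step down to A4.
Step in, step out in the same direction — a passing tone.
The harmony at that moment is E dominant seventh chord (E, G♯, B, D); A4 is not a chord tone.
It is approached by step down from B4 and left by leap up to E5.
Step in, leap out — an escape tone.

B4 (beat 2) — passing tone; A4 (beat 6) — escape tone.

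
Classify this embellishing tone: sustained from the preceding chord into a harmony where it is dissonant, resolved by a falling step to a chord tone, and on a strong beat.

Suspension.

Approach: by preparation — the pitch is first a chord tone, then held (tied or repeated) while the harmony changes under it. Departure: down by step. Metric position: strong.
A prepared dissonance that resolves downward by step — a suspension. (The same figure resolving upward would be a retardation.)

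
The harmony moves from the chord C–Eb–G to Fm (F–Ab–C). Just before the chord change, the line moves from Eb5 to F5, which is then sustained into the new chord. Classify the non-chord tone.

F5 is an anticipation.

The harmony at that moment is C minor triad (C, Eb, G); F5 is not a chord tone.
It is approached by step up from Eb5 and then sustained as the same pitch into the next harmony.
Arriving early and becoming a chord tone when the harmony changes — an anticipation.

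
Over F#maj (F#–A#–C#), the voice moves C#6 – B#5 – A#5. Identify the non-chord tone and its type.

The harmony at that moment is F# major triad (F#, A#, C#); B#5 is not a chord tone.
It is approached by step down from C#6 and left by step down to A#5.
Step in, step out in the same direction — a passing tone.

B#5 is a passing tone.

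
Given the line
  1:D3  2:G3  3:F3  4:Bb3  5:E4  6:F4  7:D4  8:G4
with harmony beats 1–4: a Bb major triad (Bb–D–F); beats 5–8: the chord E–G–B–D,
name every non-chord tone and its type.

The harmony at that moment is Bb major triad (Bb, D, F); G3 is not a chord tone.
It is approached by leap up from D3 and left by step down to F3.
Leap in, step out — an appoggiatura.
The harmony at that moment is E minor seventh chord (E, G, B, D); F4 is not a chord tone.
It is approached by step up from E4 and left by leap down to D4.
Step in, leap out — an escape tone.

G3 (beat 2) — appoggiatura; F4 (beat 6) — escape tone.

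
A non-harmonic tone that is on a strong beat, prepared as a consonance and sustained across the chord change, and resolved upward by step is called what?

Approach: by preparation — the pitch is first a chord tone, then held (tied or repeated) while the harmony changes under it. Departure: up by step. Metric position: strong.
A prepared dissonance that resolves upward by step — a retardation. (The same figure resolving downward would be a suspension.)

Retardation.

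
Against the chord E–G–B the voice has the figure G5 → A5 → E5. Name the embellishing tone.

A5 is an escape tone.

The harmony at that moment is E minor triad (E, G, B); A5 is not a chord tone.
It is approached by step up from G5 and left by leap down to E5.
Step in, leap out — an escape tone.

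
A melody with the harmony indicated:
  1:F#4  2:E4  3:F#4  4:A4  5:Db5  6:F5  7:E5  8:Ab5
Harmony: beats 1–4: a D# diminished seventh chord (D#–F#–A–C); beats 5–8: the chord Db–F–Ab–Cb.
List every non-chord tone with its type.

E4 (beat 2) — neighbor tone; E5 (beat 7) — escape tone.

The harmony at that moment is D# diminished seventh chord (D#, F#, A, C); E4 is not a chord tone.
It is approached by step down from F#4 and left by step up to F#4.
Step away and step back to the same note — a neighbor tone (lower neighbor).
The harmony at that moment is Db dominant seventh chord (Db, F, Ab, Cb); E5 is not a chord tone.
It is approached by step down from F5 and left by leap up to Ab5.
Step in, leap out — an escape tone.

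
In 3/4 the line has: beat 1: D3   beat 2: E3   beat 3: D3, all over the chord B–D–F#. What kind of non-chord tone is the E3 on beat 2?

Upper neighbor tone.

The harmony at that moment is B minor triad (B, D, F#); E3 is not a chord tone.
It is approached by step up from D3 and left by step down to D3.
Step away and step back to the same note — a neighbor tone (upper neighbor).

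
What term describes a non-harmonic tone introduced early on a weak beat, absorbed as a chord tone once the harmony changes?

Anticipation.

Approach: ahead of the chord change (typically by step), so it is dissonant against the current harmony. Departure: none — the same pitch is restated or held and is a chord tone of the new harmony.
Dissonant first, consonant once the harmony catches up: the note simply arrives early — an anticipation. (The reverse timing, consonant first and dissonant after the change, would be a suspension or retardation.)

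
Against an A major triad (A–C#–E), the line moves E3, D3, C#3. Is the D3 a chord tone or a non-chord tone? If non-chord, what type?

Non-chord tone — a passing tone.

The harmony at that moment is A major triad (A, C#, E); D3 is not a chord tone.
It is approached by step down from E3 and left by step down to C#3.
Step in, step out in the same direction — a passing tone.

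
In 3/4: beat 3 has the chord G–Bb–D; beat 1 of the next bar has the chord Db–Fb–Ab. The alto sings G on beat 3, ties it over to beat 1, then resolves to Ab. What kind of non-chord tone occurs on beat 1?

Retardation.

The harmony at that moment is Db minor triad (Db, Fb, Ab); G is not a chord tone.
It is held over (the same pitch as the preceding G) and left by step up to Ab.
Held over from the previous chord and resolving up by step — a retardation.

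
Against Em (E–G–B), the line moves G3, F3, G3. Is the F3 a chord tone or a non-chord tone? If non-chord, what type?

The harmony at that moment is E minor triad (E, G, B); F3 is not a chord tone.
It is approached by step down from G3 and left by step up to G3.
Step away and step back to the same note — a neighbor tone (lower neighbor).

Non-chord tone — a neighbor tone.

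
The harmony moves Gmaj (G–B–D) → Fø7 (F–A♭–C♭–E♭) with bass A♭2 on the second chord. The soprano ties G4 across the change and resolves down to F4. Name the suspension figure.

At the second chord the bass is A♭2. The suspended G4 lies a seventh above the bass; after resolving down by step to F4, the interval above the bass becomes a sixth.
Suspension figures are named by those two intervals: 7–6.

7–6 suspension.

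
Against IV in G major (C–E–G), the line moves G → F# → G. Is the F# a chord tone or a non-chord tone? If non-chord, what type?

The harmony at that moment is C major triad (C, E, G); F# is not a chord tone.
It is approached by step down from G and left by step up to G.
Step away and step back to the same note — a neighbor tone (lower neighbor).

Non-chord tone — a neighbor tone.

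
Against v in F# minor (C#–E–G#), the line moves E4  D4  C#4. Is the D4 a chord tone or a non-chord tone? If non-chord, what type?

The harmony at that moment is C# minor triad (C#, E, G#); D4 is not a chord tone.
It is approached by step down from E4 and left by step down to C#4.
Step in, step out in the same direction — a passing tone.

Non-chord tone — a passing tone.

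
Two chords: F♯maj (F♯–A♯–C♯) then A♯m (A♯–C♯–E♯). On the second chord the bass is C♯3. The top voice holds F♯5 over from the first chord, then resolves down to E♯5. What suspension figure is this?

4–3 suspension.

At the second chord the bass is C♯3. The suspended F♯5 lies a fourth above the bass; after resolving down by step to E♯5, the interval above the bass becomes a third.
Suspension figures are named by those two intervals: 4–3.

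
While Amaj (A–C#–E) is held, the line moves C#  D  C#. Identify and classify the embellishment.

D is a neighbor tone.

The harmony at that moment is A major triad (A, C#, E); D is not a chord tone.
It is approached by step up from C# and left by step down to C#.
Step away and step back to the same note — a neighbor tone (upper neighbor).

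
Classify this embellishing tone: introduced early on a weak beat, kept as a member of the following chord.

Anticipation.

Approach: ahead of the chord change (typically by step), so it is dissonant against the current harmony. Departure: none — the same pitch is restated or held and is a chord tone of the new harmony.
Dissonant first, consonant once the harmony catches up: the note simply arrives early — an anticipation. (The reverse timing, consonant first and dissonant after the change, would be a suspension or retardation.)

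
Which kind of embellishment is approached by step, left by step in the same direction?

Passing tone.

Approach: by step. Departure: by step, continuing in the same direction.
Stepwise on both sides with no change of direction means the note fills in the space between two different chord tones — a passing tone. (Had it turned back to its starting note it would be a neighbor tone instead.)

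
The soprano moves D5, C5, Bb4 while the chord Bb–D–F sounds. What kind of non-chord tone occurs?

C5 is a passing tone.

The harmony at that moment is Bb major triad (Bb, D, F); C5 is not a chord tone.
It is approached by step down from D5 and left by step down to Bb4.
Step in, step out in the same direction — a passing tone.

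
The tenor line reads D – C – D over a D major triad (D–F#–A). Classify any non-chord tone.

C is a neighbor tone.

The harmony at that moment is D major triad (D, F#, A); C is not a chord tone.
It is approached by step down from D and left by step up to D.
Step away and step back to the same note — a neighbor tone (lower neighbor).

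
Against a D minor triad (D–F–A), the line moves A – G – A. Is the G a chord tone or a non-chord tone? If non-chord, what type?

Non-chord tone — a neighbor tone.

The harmony at that moment is D minor triad (D, F, A); G is not a chord tone.
It is approached by step down from A and left by step up to A.
Step away and step back to the same note — a neighbor tone (lower neighbor).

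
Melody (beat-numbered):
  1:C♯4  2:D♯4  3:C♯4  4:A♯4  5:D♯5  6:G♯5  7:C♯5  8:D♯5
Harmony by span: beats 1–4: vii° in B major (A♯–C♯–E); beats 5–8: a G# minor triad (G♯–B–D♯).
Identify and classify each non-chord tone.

The harmony at that moment is A♯ diminished triad (A♯, C♯, E); D♯4 is not a chord tone.
It is approached by step up from C♯4 and left by step down to C♯4.
Step away and step back to the same note — a neighbor tone (upper neighbor).
The harmony at that moment is G♯ minor triad (G♯, B, D♯); C♯5 is not a chord tone.
It is approached by leap down from G♯5 and left by step up to D♯5.
Leap in, step out — an appoggiatura.

D♯4 (beat 2) — neighbor tone; C♯5 (beat 7) — appoggiatura.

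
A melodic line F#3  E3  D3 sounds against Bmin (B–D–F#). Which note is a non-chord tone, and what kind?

E3 is a passing tone.

The harmony at that moment is B minor triad (B, D, F#); E3 is not a chord tone.
It is approached by step down from F#3 and left by step down to D3.
Step in, step out in the same direction — a passing tone.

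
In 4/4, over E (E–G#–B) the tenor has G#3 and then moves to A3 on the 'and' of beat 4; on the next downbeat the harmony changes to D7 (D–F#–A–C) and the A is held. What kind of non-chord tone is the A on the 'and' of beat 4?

Anticipation.

The harmony at that moment is E major triad (E, G#, B); A3 is not a chord tone.
It is approached by step up from G#3 and then sustained as the same pitch into the next harmony.
Arriving early and becoming a chord tone when the harmony changes — an anticipation.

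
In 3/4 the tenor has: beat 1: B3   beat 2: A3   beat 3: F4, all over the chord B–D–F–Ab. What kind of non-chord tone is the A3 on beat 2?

The harmony at that moment is B diminished seventh chord (B, D, F, Ab); A3 is not a chord tone.
It is approached by step down from B3 and left by leap up to F4.
Step in, leap out, on a weak beat — an escape tone.

Escape tone.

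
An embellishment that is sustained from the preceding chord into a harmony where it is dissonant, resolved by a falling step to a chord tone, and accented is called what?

Approach: by preparation — the pitch is first a chord tone, then held (tied or repeated) while the harmony changes under it. Departure: down by step. Metric position: strong.
A prepared dissonance that resolves downward by step — a suspension. (The same figure resolving upward would be a retardation.)

Suspension.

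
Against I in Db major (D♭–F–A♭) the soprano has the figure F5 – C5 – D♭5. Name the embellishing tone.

The harmony at that moment is D♭ major triad (D♭, F, A♭); C5 is not a chord tone.
It is approached by leap down from F5 and left by step up to D♭5.
Leap in, step out — an appoggiatura.

C5 is an appoggiatura.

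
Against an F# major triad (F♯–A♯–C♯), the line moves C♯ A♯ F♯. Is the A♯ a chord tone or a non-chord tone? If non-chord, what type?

F# major triad contains F♯, A♯, C♯; A♯ is the third, so it is a chord tone.

Chord tone (the third of F# major triad).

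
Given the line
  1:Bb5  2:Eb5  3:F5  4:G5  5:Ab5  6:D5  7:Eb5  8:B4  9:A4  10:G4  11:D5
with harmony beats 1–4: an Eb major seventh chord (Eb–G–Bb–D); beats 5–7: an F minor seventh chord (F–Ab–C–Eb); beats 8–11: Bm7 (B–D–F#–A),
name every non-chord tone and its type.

F5 (beat 3) — passing tone; D5 (beat 6) — appoggiatura; G4 (beat 10) — escape tone.

The harmony at that moment is Eb major seventh chord (Eb, G, Bb, D); F5 is not a chord tone.
It is approached by step up from Eb5 and left by step up to G5.
Step in, step out in the same direction — a passing tone.
The harmony at that moment is F minor seventh chord (F, Ab, C, Eb); D5 is not a chord tone.
It is approached by leap down from Ab5 and left by step up to Eb5.
Leap in, step out — an appoggiatura.
The harmony at that moment is B minor seventh chord (B, D, F#, A); G4 is not a chord tone.
It is approached by step down from A4 and left by leap up to D5.
Step in, leap out — an escape tone.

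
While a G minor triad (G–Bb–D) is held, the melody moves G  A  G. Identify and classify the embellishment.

A is a neighbor tone.

The harmony at that moment is G minor triad (G, Bb, D); A is not a chord tone.
It is approached by step up from G and left by step down to G.
Step away and step back to the same note — a neighbor tone (upper neighbor).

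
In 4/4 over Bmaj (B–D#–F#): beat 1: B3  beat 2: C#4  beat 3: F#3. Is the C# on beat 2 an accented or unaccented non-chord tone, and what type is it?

The harmony at that moment is B major triad (B, D#, F#); C#4 is not a chord tone.
It is approached by step up from B3 and left by leap down to F#3.
Step in, leap out — an escape tone.
It falls on a weak beat, so it is unaccented.

Unaccented escape tone.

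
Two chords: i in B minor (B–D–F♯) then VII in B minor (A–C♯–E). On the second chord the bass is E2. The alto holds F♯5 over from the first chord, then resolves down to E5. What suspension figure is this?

At the second chord the bass is E2. The suspended F♯5 lies a ninth above the bass; after resolving down by step to E5, the interval above the bass becomes an octave.
Suspension figures are named by those two intervals: 9–8.

9–8 suspension.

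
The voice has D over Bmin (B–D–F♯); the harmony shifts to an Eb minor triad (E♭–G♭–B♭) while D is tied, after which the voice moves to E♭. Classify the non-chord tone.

The harmony at that moment is E♭ minor triad (E♭, G♭, B♭); D is not a chord tone.
It is held over (the same pitch as the preceding D) and left by step up to E♭.
Held over from the previous chord and resolving up by step — a retardation.

D is a retardation.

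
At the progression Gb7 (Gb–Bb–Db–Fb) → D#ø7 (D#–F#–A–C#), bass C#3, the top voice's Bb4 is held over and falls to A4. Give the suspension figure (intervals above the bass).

7–6 suspension.

At the second chord the bass is C#3. The suspended Bb4 lies a seventh above the bass; after resolving down by step to A4, the interval above the bass becomes a sixth.
Suspension figures are named by those two intervals: 7–6.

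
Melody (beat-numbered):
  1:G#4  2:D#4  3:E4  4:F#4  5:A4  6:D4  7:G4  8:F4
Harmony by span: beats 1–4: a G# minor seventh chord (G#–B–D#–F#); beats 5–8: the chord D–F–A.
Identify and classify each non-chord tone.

E4 (beat 3) — passing tone; G4 (beat 7) — appoggiatura.

The harmony at that moment is G# minor seventh chord (G#, B, D#, F#); E4 is not a chord tone.
It is approached by step up from D#4 and left by step up to F#4.
Step in, step out in the same direction — a passing tone.
The harmony at that moment is D minor triad (D, F, A); G4 is not a chord tone.
It is approached by leap up from D4 and left by step down to F4.
Leap in, step out — an appoggiatura.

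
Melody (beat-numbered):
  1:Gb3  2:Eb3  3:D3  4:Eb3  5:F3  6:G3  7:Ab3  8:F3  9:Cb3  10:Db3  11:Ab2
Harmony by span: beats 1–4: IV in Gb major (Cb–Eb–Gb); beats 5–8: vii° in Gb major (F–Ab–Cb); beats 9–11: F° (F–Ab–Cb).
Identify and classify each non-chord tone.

The harmony at that moment is Cb major triad (Cb, Eb, Gb); D3 is not a chord tone.
It is approached by step down from Eb3 and left by step up to Eb3.
Step away and step back to the same note — a neighbor tone (lower neighbor).
The harmony at that moment is F diminished triad (F, Ab, Cb); G3 is not a chord tone.
It is approached by step up from F3 and left by step up to Ab3.
Step in, step out in the same direction — a passing tone.
The harmony at that moment is F diminished triad (F, Ab, Cb); Db3 is not a chord tone.
It is approached by step up from Cb3 and left by leap down to Ab2.
Step in, leap out — an escape tone.

D3 (beat 3) — neighbor tone; G3 (beat 6) — passing tone; Db3 (beat 10) — escape tone.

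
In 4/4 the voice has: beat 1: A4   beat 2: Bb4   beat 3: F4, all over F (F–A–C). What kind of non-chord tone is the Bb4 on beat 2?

The harmony at that moment is F major triad (F, A, C); Bb4 is not a chord tone.
It is approached by step up from A4 and left by leap down to F4.
Step in, leap out, on a weak beat — an escape tone.

Escape tone.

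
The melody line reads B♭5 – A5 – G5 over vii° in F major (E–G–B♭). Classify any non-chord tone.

A5 is a passing tone.

The harmony at that moment is E diminished triad (E, G, B♭); A5 is not a chord tone.
It is approached by step down from B♭5 and left by step down to G5.
Step in, step out in the same direction — a passing tone.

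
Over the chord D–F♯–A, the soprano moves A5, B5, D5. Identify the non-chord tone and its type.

B5 is an escape tone.

The harmony at that moment is D major triad (D, F♯, A); B5 is not a chord tone.
It is approached by step up from A5 and left by leap down to D5.
Step in, leap out — an escape tone.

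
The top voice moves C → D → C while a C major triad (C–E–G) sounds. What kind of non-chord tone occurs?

The harmony at that moment is C major triad (C, E, G); D is not a chord tone.
It is approached by step up from C and left by step down to C.
Step away and step back to the same note — a neighbor tone (upper neighbor).

D is a neighbor tone.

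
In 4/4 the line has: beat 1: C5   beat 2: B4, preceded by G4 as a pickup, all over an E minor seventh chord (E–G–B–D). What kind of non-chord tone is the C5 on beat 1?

The harmony at that moment is E minor seventh chord (E, G, B, D); C5 is not a chord tone.
It is approached by leap up from G4 and left by step down to B4.
Leap in, step out, metrically accented — an appoggiatura.

Appoggiatura.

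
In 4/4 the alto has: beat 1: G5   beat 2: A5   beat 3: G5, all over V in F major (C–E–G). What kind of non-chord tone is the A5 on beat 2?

Upper neighbor tone.

The harmony at that moment is C major triad (C, E, G); A5 is not a chord tone.
It is approached by step up from G5 and left by step down to G5.
Step away and step back to the same note — a neighbor tone (upper neighbor).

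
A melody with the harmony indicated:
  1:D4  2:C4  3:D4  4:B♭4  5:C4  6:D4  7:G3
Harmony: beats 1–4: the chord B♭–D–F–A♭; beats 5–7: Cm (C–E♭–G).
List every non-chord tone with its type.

The harmony at that moment is B♭ dominant seventh chord (B♭, D, F, A♭); C4 is not a chord tone.
It is approached by step down from D4 and left by step up to D4.
Step away and step back to the same note — a neighbor tone (lower neighbor).
The harmony at that moment is C minor triad (C, E♭, G); D4 is not a chord tone.
It is approached by step up from C4 and left by leap down to G3.
Step in, leap out — an escape tone.

C4 (beat 2) — neighbor tone; D4 (beat 6) — escape tone.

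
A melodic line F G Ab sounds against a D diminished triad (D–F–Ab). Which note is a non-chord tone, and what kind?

G is a passing tone.

The harmony at that moment is D diminished triad (D, F, Ab); G is not a chord tone.
It is approached by step up from F and left by step up to Ab.
Step in, step out in the same direction — a passing tone.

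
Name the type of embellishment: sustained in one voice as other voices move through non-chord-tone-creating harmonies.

Pedal tone.

Approach: none. Departure: none — a single pitch is sustained while the chords change around it, passing through harmonies that do not contain it.
No melodic motion at all; the dissonance is created entirely by the moving harmonies against the stationary note — a pedal tone (pedal point).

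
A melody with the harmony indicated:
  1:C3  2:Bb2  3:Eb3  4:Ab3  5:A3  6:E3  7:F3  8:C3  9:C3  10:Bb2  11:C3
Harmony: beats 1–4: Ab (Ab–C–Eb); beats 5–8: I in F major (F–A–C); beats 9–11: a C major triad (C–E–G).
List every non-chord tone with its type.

Bb2 (beat 2) — escape tone; E3 (beat 6) — appoggiatura; Bb2 (beat 10) — neighbor tone.

The harmony at that moment is Ab major triad (Ab, C, Eb); Bb2 is not a chord tone.
It is approached by step down from C3 and left by leap up to Eb3.
Step in, leap out — an escape tone.
The harmony at that moment is F major triad (F, A, C); E3 is not a chord tone.
It is approached by leap down from A3 and left by step up to F3.
Leap in, step out — an appoggiatura.
The harmony at that moment is C major triad (C, E, G); Bb2 is not a chord tone.
It is approached by step down from C3 and left by step up to C3.
Step away and step back to the same note — a neighbor tone (lower neighbor).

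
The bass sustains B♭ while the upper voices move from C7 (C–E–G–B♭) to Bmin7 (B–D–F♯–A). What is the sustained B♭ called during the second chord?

The harmony at that moment is B minor seventh chord (B, D, F♯, A); B♭ is not a chord tone.
It is held over (the same pitch as the preceding B♭) and then sustained as the same pitch into the next harmony.
Sustained through a change of harmony — a pedal tone.

Pedal tone (pedal point).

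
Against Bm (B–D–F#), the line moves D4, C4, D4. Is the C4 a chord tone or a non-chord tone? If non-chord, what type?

Non-chord tone — a neighbor tone.

The harmony at that moment is B minor triad (B, D, F#); C4 is not a chord tone.
It is approached by step down from D4 and left by step up to D4.
Step away and step back to the same note — a neighbor tone (lower neighbor).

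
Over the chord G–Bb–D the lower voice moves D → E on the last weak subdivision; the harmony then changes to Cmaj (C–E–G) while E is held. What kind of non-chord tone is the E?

E is an anticipation.

The harmony at that moment is G minor triad (G, Bb, D); E is not a chord tone.
It is approached by step up from D and then sustained as the same pitch into the next harmony.
Arriving early and becoming a chord tone when the harmony changes — an anticipation.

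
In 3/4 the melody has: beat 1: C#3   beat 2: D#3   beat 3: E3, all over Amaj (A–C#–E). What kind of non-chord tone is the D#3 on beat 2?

The harmony at that moment is A major triad (A, C#, E); D#3 is not a chord tone.
It is approached by step up from C#3 and left by step up to E3.
Step in, step out in the same direction — a passing tone.

Passing tone.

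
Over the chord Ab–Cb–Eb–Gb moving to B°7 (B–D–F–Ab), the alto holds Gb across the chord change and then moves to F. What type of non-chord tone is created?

Gb is a suspension.

The harmony at that moment is B diminished seventh chord (B, D, F, Ab); Gb is not a chord tone.
It is held over (the same pitch as the preceding Gb) and left by step down to F.
Held over from the previous chord and resolving down by step — a suspension.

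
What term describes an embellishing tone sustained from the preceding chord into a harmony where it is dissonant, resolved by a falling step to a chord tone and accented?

Approach: by preparation — the pitch is first a chord tone, then held (tied or repeated) while the harmony changes under it. Departure: down by step. Metric position: strong.
A prepared dissonance that resolves downward by step — a suspension. (The same figure resolving upward would be a retardation.)

Suspension.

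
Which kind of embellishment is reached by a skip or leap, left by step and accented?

Appoggiatura.

Approach: by leap. Departure: by step. Metric position: strong.
Leap in, step out, in a metrically strong position — an appoggiatura. (It is the mirror image of the escape tone, which steps in and leaps out from a weak position.)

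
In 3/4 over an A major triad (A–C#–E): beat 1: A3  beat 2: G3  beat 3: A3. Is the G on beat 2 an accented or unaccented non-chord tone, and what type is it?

The harmony at that moment is A major triad (A, C#, E); G3 is not a chord tone.
It is approached by step down from A3 and left by step up to A3.
Step away and step back to the same note — a neighbor tone (lower neighbor).
It falls on a weak beat, so it is unaccented.

Unaccented neighbor tone.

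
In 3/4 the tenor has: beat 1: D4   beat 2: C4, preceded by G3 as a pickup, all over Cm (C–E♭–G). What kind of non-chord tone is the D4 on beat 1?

Appoggiatura.

The harmony at that moment is C minor triad (C, E♭, G); D4 is not a chord tone.
It is approached by leap up from G3 and left by step down to C4.
Leap in, step out, metrically accented — an appoggiatura.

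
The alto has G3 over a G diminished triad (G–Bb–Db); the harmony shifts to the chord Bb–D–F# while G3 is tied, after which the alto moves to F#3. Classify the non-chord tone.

The harmony at that moment is Bb augmented triad (Bb, D, F#); G3 is not a chord tone.
It is held over (the same pitch as the preceding G3) and left by step down to F#3.
Held over from the previous chord and resolving down by step — a suspension.

G3 is a suspension.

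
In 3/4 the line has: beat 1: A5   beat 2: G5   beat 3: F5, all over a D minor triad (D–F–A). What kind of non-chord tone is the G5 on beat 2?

Passing tone.

The harmony at that moment is D minor triad (D, F, A); G5 is not a chord tone.
It is approached by step down from A5 and left by step down to F5.
Step in, step out in the same direction — a passing tone.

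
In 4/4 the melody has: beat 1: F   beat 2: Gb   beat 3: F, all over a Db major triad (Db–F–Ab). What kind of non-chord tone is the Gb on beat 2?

Upper neighbor tone.

The harmony at that moment is Db major triad (Db, F, Ab); Gb is not a chord tone.
It is approached by step up from F and left by step down to F.
Step away and step back to the same note — a neighbor tone (upper neighbor).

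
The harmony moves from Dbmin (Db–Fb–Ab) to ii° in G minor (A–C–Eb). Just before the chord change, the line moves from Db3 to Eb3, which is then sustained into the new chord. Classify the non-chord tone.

Eb3 is an anticipation.

The harmony at that moment is Db minor triad (Db, Fb, Ab); Eb3 is not a chord tone.
It is approached by step up from Db3 and then sustained as the same pitch into the next harmony.
Arriving early and becoming a chord tone when the harmony changes — an anticipation.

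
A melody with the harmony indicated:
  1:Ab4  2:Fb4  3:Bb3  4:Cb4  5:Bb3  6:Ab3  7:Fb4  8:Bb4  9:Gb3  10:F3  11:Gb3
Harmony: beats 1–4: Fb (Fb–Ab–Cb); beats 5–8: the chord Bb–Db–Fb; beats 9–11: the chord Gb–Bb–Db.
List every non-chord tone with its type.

Bb3 (beat 3) — appoggiatura; Ab3 (beat 6) — escape tone; F3 (beat 10) — neighbor tone.

The harmony at that moment is Fb major triad (Fb, Ab, Cb); Bb3 is not a chord tone.
It is approached by leap down from Fb4 and left by step up to Cb4.
Leap in, step out — an appoggiatura.
The harmony at that moment is Bb diminished triad (Bb, Db, Fb); Ab3 is not a chord tone.
It is approached by step down from Bb3 and left by leap up to Fb4.
Step in, leap out — an escape tone.
The harmony at that moment is Gb major triad (Gb, Bb, Db); F3 is not a chord tone.
It is approached by step down from Gb3 and left by step up to Gb3.
Step away and step back to the same note — a neighbor tone (lower neighbor).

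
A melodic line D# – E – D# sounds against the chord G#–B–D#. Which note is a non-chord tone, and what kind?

The harmony at that moment is G# minor triad (G#, B, D#); E is not a chord tone.
It is approached by step up from D# and left by step down to D#.
Step away and step back to the same note — a neighbor tone (upper neighbor).

E is a neighbor tone.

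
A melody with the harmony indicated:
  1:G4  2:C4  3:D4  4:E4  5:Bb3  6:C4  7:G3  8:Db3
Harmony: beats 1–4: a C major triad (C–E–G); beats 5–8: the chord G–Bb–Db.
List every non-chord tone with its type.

The harmony at that moment is C major triad (C, E, G); D4 is not a chord tone.
It is approached by step up from C4 and left by step up to E4.
Step in, step out in the same direction — a passing tone.
The harmony at that moment is G diminished triad (G, Bb, Db); C4 is not a chord tone.
It is approached by step up from Bb3 and left by leap down to G3.
Step in, leap out — an escape tone.

D4 (beat 3) — passing tone; C4 (beat 6) — escape tone.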